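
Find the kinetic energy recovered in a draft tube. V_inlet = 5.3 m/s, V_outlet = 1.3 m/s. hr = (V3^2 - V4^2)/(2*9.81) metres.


hr = (5.3^2 - 1.3^2) / (2*9.81) = 1.3456 m


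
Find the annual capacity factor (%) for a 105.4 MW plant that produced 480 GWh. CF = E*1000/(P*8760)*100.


CF = 480 * 1000 / (105.4 * 8760) * 100 = 51.9872 %


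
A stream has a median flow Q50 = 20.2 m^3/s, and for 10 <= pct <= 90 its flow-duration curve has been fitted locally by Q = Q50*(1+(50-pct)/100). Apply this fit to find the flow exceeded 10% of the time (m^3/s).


Q = 20.2 * (1 + (50 - 10)/100) = 28.2800 m^3/s


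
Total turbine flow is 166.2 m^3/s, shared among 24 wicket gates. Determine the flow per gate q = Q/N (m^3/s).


q = 166.2 / 24 = 6.9250 m^3/s


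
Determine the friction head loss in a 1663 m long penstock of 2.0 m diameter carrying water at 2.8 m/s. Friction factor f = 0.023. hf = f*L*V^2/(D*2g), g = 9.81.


hf = 0.023 * 1663 * 2.8^2 / (2.0 * 2 * 9.81) = 7.6420 m


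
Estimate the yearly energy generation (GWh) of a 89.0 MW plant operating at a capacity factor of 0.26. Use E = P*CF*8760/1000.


E = 89.0 * 0.26 * 8760 / 1000 = 202.7064 GWh


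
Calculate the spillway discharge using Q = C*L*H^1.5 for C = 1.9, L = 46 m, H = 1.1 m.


Q = 1.9 * 46 * 1.1^1.5 = 100.8325 m^3/s


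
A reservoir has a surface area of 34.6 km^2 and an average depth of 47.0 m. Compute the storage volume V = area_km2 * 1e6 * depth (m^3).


V = 34.6 * 1e6 * 47.0 = 1.6262e+09 m^3


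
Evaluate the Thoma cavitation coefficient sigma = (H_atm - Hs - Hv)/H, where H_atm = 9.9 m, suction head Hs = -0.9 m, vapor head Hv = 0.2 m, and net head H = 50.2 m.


sigma = (9.9 - (-0.9) - 0.2) / 50.2 = 0.2112


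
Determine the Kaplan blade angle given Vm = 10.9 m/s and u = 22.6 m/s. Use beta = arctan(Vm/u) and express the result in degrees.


beta = arctan(10.9 / 22.6) = 25.7481 degrees


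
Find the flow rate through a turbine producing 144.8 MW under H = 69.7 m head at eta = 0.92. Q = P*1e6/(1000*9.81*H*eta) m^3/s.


Q = 144.8 * 1e6 / (1000 * 9.81 * 69.7 * 0.92) = 230.1860 m^3/s


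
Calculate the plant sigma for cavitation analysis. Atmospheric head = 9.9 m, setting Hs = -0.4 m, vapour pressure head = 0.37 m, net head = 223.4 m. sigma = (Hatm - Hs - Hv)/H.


sigma = (9.9 - (-0.4) - 0.37) / 223.4 = 0.0444


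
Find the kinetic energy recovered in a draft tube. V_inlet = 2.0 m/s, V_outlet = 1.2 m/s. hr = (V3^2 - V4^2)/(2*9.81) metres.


hr = (2.0^2 - 1.2^2) / (2*9.81) = 0.1305 m


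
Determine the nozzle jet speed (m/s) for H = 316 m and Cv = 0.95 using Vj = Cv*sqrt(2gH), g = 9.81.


Vj = 0.95 * sqrt(2*9.81*316) = 74.8026 m/s


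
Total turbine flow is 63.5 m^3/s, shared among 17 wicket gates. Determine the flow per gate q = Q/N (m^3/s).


q = 63.5 / 17 = 3.7353 m^3/s


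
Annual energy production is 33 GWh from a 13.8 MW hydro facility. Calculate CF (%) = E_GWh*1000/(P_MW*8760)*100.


CF = 33 * 1000 / (13.8 * 8760) * 100 = 27.2980 %


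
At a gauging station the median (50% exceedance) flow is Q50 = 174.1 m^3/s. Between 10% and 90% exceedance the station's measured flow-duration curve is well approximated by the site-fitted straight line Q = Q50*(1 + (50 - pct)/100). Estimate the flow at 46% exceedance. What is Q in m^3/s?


Q = 174.1 * (1 + (50 - 46)/100) = 181.0640 m^3/s


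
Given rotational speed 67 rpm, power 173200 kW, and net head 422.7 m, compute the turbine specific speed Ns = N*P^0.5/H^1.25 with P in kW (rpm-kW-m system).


Ns = 67 * 173200^0.5 / 422.7^1.25 = 14.5482


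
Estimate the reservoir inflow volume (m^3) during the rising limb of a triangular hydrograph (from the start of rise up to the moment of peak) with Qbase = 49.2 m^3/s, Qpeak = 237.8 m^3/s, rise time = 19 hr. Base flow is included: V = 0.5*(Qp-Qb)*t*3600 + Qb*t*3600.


V = 0.5*(237.8 - 49.2)*19*3600 + 49.2*19*3600 = 9.8154e+06 m^3


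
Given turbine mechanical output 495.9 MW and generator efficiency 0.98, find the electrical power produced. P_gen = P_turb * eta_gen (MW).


P_gen = 495.9 * 0.98 = 485.9820 MW


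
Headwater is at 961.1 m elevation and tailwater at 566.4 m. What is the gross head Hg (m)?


Hg = 961.1 - 566.4 = 394.7000 m


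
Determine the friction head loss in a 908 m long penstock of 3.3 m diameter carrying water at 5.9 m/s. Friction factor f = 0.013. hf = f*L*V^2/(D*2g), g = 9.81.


hf = 0.013 * 908 * 5.9^2 / (3.3 * 2 * 9.81) = 6.3463 m


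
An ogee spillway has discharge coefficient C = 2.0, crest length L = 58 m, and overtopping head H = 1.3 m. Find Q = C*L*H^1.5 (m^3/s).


Q = 2.0 * 58 * 1.3^1.5 = 171.9385 m^3/s


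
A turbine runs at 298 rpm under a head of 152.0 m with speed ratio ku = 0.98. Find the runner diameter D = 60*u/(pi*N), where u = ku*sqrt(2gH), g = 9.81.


u = 0.98 * sqrt(2*9.81*152.0) = 53.5177 m/s
D = 60 * 53.5177 / (pi * 298) = 3.4299 m


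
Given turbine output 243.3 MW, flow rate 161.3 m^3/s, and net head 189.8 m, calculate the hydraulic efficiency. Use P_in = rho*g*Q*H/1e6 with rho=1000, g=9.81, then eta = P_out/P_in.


P_in = 1000 * 9.81 * 161.3 * 189.8 / 1e6 = 300.3306 MW
eta = 243.3 / 300.3306 = 0.8101


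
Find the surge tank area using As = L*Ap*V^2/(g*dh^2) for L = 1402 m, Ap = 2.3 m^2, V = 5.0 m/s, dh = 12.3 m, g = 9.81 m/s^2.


As = 1402 * 2.3 * 5.0^2 / (9.81 * 12.3^2) = 54.3171 m^2


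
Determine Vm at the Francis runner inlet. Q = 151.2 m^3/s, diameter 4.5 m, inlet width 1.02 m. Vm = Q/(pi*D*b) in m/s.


Vm = 151.2 / (pi * 4.5 * 1.02) = 10.4855 m/s


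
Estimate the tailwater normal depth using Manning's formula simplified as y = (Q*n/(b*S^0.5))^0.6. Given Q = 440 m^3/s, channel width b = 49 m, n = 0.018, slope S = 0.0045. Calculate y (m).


y = (440 * 0.018 / (49 * 0.0045^0.5))^0.6 = 1.6949 m


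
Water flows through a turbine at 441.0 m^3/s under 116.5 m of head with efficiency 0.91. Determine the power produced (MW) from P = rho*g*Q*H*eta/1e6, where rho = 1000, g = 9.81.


P = 1000 * 9.81 * 441.0 * 116.5 * 0.91 / 1e6 = 458.6432 MW


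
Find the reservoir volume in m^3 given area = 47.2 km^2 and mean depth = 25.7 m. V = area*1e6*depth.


V = 47.2 * 1e6 * 25.7 = 1.2130e+09 m^3


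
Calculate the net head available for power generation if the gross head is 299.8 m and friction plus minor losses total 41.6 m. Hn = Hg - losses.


Hn = 299.8 - 41.6 = 258.2000 m


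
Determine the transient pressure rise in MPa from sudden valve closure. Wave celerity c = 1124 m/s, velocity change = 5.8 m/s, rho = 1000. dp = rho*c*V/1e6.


dp = 1000 * 1124 * 5.8 / 1e6 = 6.5192 MPa


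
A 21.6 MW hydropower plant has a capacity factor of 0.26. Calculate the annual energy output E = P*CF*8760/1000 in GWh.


E = 21.6 * 0.26 * 8760 / 1000 = 49.1962 GWh


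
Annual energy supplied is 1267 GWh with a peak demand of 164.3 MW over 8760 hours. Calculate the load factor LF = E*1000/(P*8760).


LF = 1267 * 1000 / (164.3 * 8760) = 0.8803


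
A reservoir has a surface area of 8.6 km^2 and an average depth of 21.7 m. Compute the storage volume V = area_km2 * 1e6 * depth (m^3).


V = 8.6 * 1e6 * 21.7 = 1.8662e+08 m^3


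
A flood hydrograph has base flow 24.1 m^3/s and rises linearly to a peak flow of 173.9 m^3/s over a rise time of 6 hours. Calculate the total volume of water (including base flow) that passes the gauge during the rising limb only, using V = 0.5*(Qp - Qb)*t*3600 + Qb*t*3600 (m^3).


V = 0.5*(173.9 - 24.1)*6*3600 + 24.1*6*3600 = 2.1384e+06 m^3


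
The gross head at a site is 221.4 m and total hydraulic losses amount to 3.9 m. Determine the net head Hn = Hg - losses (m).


Hn = 221.4 - 3.9 = 217.5000 m


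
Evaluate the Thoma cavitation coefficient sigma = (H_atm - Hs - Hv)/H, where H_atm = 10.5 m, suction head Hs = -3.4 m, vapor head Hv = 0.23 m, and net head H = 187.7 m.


sigma = (10.5 - (-3.4) - 0.23) / 187.7 = 0.0728


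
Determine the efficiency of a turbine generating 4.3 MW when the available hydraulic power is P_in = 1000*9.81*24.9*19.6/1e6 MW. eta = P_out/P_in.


P_in = 1000 * 9.81 * 24.9 * 19.6 / 1e6 = 4.7877 MW
eta = 4.3 / 4.7877 = 0.8981


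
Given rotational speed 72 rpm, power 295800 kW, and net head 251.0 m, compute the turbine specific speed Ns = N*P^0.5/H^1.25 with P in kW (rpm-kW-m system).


Ns = 72 * 295800^0.5 / 251.0^1.25 = 39.1958


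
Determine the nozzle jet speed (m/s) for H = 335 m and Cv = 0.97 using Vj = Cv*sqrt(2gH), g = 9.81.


Vj = 0.97 * sqrt(2*9.81*335) = 78.6400 m/s


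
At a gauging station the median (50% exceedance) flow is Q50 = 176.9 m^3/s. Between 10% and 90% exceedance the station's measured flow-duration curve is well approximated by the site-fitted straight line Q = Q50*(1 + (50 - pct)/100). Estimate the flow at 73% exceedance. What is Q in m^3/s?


Q = 176.9 * (1 + (50 - 73)/100) = 136.2130 m^3/s


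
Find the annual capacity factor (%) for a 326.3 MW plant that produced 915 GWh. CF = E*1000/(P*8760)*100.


CF = 915 * 1000 / (326.3 * 8760) * 100 = 32.0110 %


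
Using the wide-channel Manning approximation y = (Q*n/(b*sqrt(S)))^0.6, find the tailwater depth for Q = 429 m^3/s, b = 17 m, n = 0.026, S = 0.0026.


y = (429 * 0.026 / (17 * 0.0026^0.5))^0.6 = 4.6312 m


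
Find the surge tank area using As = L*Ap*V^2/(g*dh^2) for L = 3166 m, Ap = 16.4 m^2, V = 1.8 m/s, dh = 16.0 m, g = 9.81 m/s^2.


As = 3166 * 16.4 * 1.8^2 / (9.81 * 16.0^2) = 66.9870 m^2


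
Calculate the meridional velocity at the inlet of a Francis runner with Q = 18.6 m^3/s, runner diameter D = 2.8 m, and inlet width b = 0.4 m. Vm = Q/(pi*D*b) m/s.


Vm = 18.6 / (pi * 2.8 * 0.4) = 5.2862 m/s


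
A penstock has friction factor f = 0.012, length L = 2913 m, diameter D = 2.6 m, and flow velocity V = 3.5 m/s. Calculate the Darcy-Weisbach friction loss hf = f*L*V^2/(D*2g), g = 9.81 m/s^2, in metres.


hf = 0.012 * 2913 * 3.5^2 / (2.6 * 2 * 9.81) = 8.3943 m


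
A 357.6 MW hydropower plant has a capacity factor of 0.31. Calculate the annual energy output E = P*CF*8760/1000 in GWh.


E = 357.6 * 0.31 * 8760 / 1000 = 971.0986 GWh


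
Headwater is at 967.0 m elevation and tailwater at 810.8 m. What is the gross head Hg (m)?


Hg = 967.0 - 810.8 = 156.2000 m


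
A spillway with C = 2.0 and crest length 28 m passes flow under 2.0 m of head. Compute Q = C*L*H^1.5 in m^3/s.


Q = 2.0 * 28 * 2.0^1.5 = 158.3919 m^3/s


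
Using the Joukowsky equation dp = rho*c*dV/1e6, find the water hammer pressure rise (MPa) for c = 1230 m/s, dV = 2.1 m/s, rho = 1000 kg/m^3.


dp = 1000 * 1230 * 2.1 / 1e6 = 2.5830 MPa


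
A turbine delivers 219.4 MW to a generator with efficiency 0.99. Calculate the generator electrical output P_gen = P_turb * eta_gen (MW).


P_gen = 219.4 * 0.99 = 217.2060 MW


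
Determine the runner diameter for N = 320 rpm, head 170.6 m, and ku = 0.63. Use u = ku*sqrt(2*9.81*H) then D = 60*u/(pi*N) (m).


u = 0.63 * sqrt(2*9.81*170.6) = 36.4485 m/s
D = 60 * 36.4485 / (pi * 320) = 2.1754 m


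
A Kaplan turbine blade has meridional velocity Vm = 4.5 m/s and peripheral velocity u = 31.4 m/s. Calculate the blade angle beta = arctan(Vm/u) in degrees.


beta = arctan(4.5 / 31.4) = 8.1556 degrees


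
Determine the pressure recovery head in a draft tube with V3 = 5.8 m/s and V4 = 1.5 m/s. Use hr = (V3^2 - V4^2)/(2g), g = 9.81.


hr = (5.8^2 - 1.5^2) / (2*9.81) = 1.5999 m


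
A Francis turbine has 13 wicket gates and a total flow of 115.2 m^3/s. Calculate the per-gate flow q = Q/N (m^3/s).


q = 115.2 / 13 = 8.8615 m^3/s


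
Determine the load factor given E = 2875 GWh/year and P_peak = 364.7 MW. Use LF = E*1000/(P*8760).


LF = 2875 * 1000 / (364.7 * 8760) = 0.8999


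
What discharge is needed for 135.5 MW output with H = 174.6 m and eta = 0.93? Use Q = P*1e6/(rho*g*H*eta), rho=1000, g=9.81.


Q = 135.5 * 1e6 / (1000 * 9.81 * 174.6 * 0.93) = 85.0635 m^3/s


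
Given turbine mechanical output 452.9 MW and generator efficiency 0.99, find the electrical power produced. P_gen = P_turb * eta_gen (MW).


P_gen = 452.9 * 0.99 = 448.3710 MW


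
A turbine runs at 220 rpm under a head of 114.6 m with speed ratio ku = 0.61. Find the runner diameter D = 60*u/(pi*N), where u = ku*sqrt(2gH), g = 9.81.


u = 0.61 * sqrt(2*9.81*114.6) = 28.9249 m/s
D = 60 * 28.9249 / (pi * 220) = 2.5110 m


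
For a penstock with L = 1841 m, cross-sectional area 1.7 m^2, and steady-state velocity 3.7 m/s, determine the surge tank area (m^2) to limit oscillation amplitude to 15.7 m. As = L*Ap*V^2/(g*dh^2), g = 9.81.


As = 1841 * 1.7 * 3.7^2 / (9.81 * 15.7^2) = 17.7189 m^2


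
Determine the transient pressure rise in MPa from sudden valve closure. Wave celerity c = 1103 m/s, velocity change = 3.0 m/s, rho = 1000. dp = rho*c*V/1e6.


dp = 1000 * 1103 * 3.0 / 1e6 = 3.3090 MPa


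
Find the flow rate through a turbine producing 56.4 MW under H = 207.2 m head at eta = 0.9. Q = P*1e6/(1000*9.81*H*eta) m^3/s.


Q = 56.4 * 1e6 / (1000 * 9.81 * 207.2 * 0.9) = 30.8303 m^3/s


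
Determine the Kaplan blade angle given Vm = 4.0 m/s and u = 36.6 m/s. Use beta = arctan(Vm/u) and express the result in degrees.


beta = arctan(4.0 / 36.6) = 6.2371 degrees


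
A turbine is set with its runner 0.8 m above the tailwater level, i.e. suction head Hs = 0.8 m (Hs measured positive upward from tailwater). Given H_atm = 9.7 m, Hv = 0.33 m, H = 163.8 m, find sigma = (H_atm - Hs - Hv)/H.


sigma = (9.7 - 0.8 - 0.33) / 163.8 = 0.0523


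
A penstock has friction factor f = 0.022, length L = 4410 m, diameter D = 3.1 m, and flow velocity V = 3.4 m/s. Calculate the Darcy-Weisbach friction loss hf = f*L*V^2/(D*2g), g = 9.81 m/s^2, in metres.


hf = 0.022 * 4410 * 3.4^2 / (3.1 * 2 * 9.81) = 18.4399 m


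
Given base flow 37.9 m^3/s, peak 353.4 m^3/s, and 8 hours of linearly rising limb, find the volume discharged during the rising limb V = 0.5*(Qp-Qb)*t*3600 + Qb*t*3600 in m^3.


V = 0.5*(353.4 - 37.9)*8*3600 + 37.9*8*3600 = 5.6347e+06 m^3


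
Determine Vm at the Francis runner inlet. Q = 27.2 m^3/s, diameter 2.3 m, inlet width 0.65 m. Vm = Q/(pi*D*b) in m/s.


Vm = 27.2 / (pi * 2.3 * 0.65) = 5.7913 m/s


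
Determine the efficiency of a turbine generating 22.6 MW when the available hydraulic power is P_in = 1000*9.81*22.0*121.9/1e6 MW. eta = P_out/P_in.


P_in = 1000 * 9.81 * 22.0 * 121.9 / 1e6 = 26.3085 MW
eta = 22.6 / 26.3085 = 0.8590


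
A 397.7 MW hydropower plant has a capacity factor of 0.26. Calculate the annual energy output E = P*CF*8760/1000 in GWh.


E = 397.7 * 0.26 * 8760 / 1000 = 905.8015 GWh


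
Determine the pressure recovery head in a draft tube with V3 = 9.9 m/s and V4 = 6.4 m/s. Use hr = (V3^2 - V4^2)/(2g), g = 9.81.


hr = (9.9^2 - 6.4^2) / (2*9.81) = 2.9077 m


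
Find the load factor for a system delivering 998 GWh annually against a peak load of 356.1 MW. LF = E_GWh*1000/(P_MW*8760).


LF = 998 * 1000 / (356.1 * 8760) = 0.3199


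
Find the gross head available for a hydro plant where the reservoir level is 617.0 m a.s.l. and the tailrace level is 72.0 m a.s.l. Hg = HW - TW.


Hg = 617.0 - 72.0 = 545.0000 m


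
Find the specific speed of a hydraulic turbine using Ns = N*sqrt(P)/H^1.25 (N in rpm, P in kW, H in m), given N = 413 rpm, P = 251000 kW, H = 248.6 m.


Ns = 413 * 251000^0.5 / 248.6^1.25 = 209.6093


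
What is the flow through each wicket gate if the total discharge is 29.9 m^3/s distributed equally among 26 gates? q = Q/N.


q = 29.9 / 26 = 1.1500 m^3/s


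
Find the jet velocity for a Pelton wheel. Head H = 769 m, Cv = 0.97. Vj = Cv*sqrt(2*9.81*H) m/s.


Vj = 0.97 * sqrt(2*9.81*769) = 119.1474 m/s


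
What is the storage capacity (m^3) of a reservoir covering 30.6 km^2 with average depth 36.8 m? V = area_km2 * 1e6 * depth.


V = 30.6 * 1e6 * 36.8 = 1.1261e+09 m^3


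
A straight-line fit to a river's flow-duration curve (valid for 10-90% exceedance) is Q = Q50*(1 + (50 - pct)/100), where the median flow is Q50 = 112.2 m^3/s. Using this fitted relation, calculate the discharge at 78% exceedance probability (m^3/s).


Q = 112.2 * (1 + (50 - 78)/100) = 80.7840 m^3/s


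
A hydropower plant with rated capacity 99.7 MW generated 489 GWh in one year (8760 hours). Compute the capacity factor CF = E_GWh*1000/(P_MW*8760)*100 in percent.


CF = 489 * 1000 / (99.7 * 8760) * 100 = 55.9899 %


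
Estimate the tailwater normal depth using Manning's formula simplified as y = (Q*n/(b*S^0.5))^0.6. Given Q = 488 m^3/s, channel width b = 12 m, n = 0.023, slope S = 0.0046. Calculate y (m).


y = (488 * 0.023 / (12 * 0.0046^0.5))^0.6 = 4.8278 m


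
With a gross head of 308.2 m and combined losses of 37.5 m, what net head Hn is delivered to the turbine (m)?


Hn = 308.2 - 37.5 = 270.7000 m


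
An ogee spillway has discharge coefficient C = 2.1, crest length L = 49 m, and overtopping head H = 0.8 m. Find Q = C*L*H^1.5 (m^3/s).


Q = 2.1 * 49 * 0.8^1.5 = 73.6292 m^3/s


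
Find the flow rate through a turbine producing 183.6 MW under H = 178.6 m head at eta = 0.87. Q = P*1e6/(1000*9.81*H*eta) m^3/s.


Q = 183.6 * 1e6 / (1000 * 9.81 * 178.6 * 0.87) = 120.4489 m^3/s


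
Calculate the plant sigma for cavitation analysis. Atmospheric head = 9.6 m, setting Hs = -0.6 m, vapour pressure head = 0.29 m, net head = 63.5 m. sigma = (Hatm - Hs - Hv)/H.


sigma = (9.6 - (-0.6) - 0.29) / 63.5 = 0.1561


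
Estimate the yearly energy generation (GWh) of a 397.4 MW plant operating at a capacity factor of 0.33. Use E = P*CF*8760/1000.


E = 397.4 * 0.33 * 8760 / 1000 = 1148.8039 GWh


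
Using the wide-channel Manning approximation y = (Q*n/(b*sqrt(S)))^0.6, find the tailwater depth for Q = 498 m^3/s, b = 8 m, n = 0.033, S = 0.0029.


y = (498 * 0.033 / (8 * 0.0029^0.5))^0.6 = 8.8894 m


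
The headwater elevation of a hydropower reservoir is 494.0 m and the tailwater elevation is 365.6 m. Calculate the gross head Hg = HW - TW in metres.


Hg = 494.0 - 365.6 = 128.4000 m


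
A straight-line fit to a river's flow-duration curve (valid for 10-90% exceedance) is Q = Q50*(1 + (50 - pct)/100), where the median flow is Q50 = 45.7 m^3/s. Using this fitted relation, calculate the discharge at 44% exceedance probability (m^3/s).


Q = 45.7 * (1 + (50 - 44)/100) = 48.4420 m^3/s


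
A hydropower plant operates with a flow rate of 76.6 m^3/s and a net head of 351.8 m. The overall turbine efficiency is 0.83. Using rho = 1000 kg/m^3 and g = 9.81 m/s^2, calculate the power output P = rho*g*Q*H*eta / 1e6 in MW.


P = 1000 * 9.81 * 76.6 * 351.8 * 0.83 / 1e6 = 219.4177 MW


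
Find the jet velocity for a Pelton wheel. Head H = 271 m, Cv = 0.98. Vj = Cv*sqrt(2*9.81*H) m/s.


Vj = 0.98 * sqrt(2*9.81*271) = 71.4595 m/s


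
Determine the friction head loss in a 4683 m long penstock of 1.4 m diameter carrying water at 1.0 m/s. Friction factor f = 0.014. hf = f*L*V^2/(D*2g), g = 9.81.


hf = 0.014 * 4683 * 1.0^2 / (1.4 * 2 * 9.81) = 2.3869 m


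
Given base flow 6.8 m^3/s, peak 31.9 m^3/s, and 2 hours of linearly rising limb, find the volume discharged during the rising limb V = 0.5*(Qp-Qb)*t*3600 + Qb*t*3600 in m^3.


V = 0.5*(31.9 - 6.8)*2*3600 + 6.8*2*3600 = 139320.0000 m^3


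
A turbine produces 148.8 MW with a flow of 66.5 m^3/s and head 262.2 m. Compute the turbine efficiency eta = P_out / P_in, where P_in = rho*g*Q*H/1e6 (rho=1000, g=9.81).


P_in = 1000 * 9.81 * 66.5 * 262.2 / 1e6 = 171.0501 MW
eta = 148.8 / 171.0501 = 0.8699


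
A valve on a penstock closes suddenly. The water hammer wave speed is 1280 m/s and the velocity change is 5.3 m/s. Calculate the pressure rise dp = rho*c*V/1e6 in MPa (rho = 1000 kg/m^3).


dp = 1000 * 1280 * 5.3 / 1e6 = 6.7840 MPa


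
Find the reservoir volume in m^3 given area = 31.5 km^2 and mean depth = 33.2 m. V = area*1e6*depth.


V = 31.5 * 1e6 * 33.2 = 1.0458e+09 m^3


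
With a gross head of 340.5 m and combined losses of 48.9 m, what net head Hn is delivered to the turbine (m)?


Hn = 340.5 - 48.9 = 291.6000 m


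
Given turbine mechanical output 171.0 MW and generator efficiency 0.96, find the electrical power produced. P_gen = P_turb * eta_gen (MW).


P_gen = 171.0 * 0.96 = 164.1600 MW


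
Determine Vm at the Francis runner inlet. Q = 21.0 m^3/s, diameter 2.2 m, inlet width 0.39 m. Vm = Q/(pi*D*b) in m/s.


Vm = 21.0 / (pi * 2.2 * 0.39) = 7.7908 m/s


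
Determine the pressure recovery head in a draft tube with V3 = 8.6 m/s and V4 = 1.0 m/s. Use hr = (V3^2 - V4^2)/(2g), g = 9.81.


hr = (8.6^2 - 1.0^2) / (2*9.81) = 3.7187 m


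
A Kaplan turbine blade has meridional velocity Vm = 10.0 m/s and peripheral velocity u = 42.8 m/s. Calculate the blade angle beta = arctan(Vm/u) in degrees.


beta = arctan(10.0 / 42.8) = 13.1509 degrees


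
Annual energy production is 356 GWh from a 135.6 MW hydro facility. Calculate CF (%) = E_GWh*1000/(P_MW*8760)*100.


CF = 356 * 1000 / (135.6 * 8760) * 100 = 29.9700 %


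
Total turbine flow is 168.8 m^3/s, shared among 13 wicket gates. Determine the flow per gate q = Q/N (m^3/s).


q = 168.8 / 13 = 12.9846 m^3/s


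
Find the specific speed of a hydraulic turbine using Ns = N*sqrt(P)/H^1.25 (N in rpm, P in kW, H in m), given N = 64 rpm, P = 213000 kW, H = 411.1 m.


Ns = 64 * 213000^0.5 / 411.1^1.25 = 15.9564


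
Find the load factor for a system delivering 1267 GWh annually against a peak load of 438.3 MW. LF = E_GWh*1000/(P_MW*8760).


LF = 1267 * 1000 / (438.3 * 8760) = 0.3300


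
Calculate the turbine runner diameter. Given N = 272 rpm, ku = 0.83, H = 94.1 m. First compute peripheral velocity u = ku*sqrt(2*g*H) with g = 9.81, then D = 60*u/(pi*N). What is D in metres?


u = 0.83 * sqrt(2*9.81*94.1) = 35.6634 m/s
D = 60 * 35.6634 / (pi * 272) = 2.5041 m


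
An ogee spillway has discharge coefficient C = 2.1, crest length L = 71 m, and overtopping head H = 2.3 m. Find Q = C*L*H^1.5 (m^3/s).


Q = 2.1 * 71 * 2.3^1.5 = 520.0791 m^3/s


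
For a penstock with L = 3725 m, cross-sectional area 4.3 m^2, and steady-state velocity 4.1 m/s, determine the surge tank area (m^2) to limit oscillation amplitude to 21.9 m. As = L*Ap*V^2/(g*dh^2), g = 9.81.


As = 3725 * 4.3 * 4.1^2 / (9.81 * 21.9^2) = 57.2276 m^2


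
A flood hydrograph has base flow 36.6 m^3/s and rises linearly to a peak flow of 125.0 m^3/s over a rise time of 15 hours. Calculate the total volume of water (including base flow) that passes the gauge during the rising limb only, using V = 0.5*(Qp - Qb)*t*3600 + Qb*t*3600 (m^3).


V = 0.5*(125.0 - 36.6)*15*3600 + 36.6*15*3600 = 4.3632e+06 m^3


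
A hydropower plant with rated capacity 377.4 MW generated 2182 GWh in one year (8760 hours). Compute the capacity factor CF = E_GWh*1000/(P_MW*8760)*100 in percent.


CF = 2182 * 1000 / (377.4 * 8760) * 100 = 66.0007 %


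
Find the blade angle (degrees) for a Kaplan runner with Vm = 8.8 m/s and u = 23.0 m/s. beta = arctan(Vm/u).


beta = arctan(8.8 / 23.0) = 20.9373 degrees


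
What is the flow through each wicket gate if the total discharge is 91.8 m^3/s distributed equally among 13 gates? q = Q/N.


q = 91.8 / 13 = 7.0615 m^3/s


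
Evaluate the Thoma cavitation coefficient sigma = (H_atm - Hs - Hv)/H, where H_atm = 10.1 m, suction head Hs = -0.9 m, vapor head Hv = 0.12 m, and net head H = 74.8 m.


sigma = (10.1 - (-0.9) - 0.12) / 74.8 = 0.1455


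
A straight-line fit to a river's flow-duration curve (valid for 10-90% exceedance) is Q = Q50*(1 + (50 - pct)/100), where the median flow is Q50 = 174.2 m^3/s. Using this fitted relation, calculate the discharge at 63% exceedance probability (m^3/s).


Q = 174.2 * (1 + (50 - 63)/100) = 151.5540 m^3/s


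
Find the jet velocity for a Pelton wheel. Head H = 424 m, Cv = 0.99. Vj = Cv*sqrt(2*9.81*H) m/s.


Vj = 0.99 * sqrt(2*9.81*424) = 90.2958 m/s


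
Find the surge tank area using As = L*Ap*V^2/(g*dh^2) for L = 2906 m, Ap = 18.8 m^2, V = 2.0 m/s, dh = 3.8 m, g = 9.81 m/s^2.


As = 2906 * 18.8 * 2.0^2 / (9.81 * 3.8^2) = 1542.6850 m^2


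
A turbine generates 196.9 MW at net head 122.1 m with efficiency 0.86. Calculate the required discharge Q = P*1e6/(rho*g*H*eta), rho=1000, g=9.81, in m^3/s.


Q = 196.9 * 1e6 / (1000 * 9.81 * 122.1 * 0.86) = 191.1448 m^3/s


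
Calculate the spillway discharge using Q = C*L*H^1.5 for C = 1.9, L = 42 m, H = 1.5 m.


Q = 1.9 * 42 * 1.5^1.5 = 146.6020 m^3/s


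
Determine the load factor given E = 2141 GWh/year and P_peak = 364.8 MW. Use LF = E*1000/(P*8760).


LF = 2141 * 1000 / (364.8 * 8760) = 0.6700


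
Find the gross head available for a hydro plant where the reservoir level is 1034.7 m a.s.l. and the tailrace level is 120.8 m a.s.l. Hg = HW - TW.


Hg = 1034.7 - 120.8 = 913.9000 m


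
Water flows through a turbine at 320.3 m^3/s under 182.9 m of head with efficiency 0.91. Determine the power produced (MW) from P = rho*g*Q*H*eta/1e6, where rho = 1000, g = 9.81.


P = 1000 * 9.81 * 320.3 * 182.9 * 0.91 / 1e6 = 522.9751 MW


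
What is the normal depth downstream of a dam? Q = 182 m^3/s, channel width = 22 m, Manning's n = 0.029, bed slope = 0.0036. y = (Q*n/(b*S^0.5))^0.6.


y = (182 * 0.029 / (22 * 0.0036^0.5))^0.6 = 2.2969 m


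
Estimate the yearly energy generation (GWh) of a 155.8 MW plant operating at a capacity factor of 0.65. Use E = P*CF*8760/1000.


E = 155.8 * 0.65 * 8760 / 1000 = 887.1252 GWh


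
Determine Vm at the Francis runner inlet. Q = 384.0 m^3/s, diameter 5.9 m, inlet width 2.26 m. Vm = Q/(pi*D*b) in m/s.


Vm = 384.0 / (pi * 5.9 * 2.26) = 9.1669 m/s


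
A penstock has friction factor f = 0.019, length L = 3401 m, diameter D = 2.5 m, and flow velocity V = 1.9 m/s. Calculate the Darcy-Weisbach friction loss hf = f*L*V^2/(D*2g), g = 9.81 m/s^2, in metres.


hf = 0.019 * 3401 * 1.9^2 / (2.5 * 2 * 9.81) = 4.7559 m


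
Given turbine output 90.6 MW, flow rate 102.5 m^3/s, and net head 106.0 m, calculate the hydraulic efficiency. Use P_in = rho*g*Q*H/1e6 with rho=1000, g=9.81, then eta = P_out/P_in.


P_in = 1000 * 9.81 * 102.5 * 106.0 / 1e6 = 106.5857 MW
eta = 90.6 / 106.5857 = 0.8500


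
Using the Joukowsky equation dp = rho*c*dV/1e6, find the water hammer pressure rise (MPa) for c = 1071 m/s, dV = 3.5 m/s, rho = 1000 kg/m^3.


dp = 1000 * 1071 * 3.5 / 1e6 = 3.7485 MPa


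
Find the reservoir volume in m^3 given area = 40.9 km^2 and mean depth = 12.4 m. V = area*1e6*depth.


V = 40.9 * 1e6 * 12.4 = 5.0716e+08 m^3


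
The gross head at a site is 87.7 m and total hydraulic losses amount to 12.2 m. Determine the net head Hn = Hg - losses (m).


Hn = 87.7 - 12.2 = 75.5000 m


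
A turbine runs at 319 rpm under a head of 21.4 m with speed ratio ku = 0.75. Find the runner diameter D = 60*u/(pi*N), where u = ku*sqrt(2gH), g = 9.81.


u = 0.75 * sqrt(2*9.81*21.4) = 15.3680 m/s
D = 60 * 15.3680 / (pi * 319) = 0.9201 m


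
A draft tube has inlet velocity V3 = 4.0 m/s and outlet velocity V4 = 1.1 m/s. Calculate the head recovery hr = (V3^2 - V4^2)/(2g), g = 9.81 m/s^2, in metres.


hr = (4.0^2 - 1.1^2) / (2*9.81) = 0.7538 m


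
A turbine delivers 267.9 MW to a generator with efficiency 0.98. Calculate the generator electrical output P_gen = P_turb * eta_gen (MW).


P_gen = 267.9 * 0.98 = 262.5420 MW


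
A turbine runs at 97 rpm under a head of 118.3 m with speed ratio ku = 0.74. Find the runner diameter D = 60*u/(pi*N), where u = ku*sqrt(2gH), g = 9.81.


u = 0.74 * sqrt(2*9.81*118.3) = 35.6512 m/s
D = 60 * 35.6512 / (pi * 97) = 7.0195 m


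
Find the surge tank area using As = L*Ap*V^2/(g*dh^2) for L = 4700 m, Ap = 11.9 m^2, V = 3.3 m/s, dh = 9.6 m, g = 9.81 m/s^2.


As = 4700 * 11.9 * 3.3^2 / (9.81 * 9.6^2) = 673.6917 m^2


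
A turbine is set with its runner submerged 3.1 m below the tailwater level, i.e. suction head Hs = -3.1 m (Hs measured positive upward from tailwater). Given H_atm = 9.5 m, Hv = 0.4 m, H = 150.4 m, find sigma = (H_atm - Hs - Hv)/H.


sigma = (9.5 - (-3.1) - 0.4) / 150.4 = 0.0811


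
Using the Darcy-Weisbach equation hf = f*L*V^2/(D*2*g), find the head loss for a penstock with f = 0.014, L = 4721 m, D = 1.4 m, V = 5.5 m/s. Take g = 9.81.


hf = 0.014 * 4721 * 5.5^2 / (1.4 * 2 * 9.81) = 72.7881 m


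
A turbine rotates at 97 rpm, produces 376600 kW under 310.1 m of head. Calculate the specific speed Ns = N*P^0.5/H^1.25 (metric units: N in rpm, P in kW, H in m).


Ns = 97 * 376600^0.5 / 310.1^1.25 = 45.7441


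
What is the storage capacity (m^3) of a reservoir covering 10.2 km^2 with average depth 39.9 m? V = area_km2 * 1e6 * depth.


V = 10.2 * 1e6 * 39.9 = 4.0698e+08 m^3


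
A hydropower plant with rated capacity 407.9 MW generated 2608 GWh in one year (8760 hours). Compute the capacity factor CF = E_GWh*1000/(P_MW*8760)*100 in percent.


CF = 2608 * 1000 / (407.9 * 8760) * 100 = 72.9877 %


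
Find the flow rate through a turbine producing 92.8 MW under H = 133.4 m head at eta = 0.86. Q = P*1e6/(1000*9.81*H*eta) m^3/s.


Q = 92.8 * 1e6 / (1000 * 9.81 * 133.4 * 0.86) = 82.4565 m^3/s


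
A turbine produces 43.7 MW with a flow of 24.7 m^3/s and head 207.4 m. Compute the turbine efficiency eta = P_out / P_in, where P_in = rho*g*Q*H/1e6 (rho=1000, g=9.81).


P_in = 1000 * 9.81 * 24.7 * 207.4 / 1e6 = 50.2545 MW
eta = 43.7 / 50.2545 = 0.8696


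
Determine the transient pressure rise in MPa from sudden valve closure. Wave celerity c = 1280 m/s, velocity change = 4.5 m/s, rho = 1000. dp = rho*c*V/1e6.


dp = 1000 * 1280 * 4.5 / 1e6 = 5.7600 MPa


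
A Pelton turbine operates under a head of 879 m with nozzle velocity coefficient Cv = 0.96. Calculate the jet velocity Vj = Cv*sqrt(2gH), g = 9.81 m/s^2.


Vj = 0.96 * sqrt(2*9.81*879) = 126.0710 m/s


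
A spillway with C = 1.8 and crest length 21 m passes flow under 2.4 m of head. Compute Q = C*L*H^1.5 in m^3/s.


Q = 1.8 * 21 * 2.4^1.5 = 140.5428 m^3/s


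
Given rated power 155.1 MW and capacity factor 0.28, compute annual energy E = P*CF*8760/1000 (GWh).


E = 155.1 * 0.28 * 8760 / 1000 = 380.4293 GWh


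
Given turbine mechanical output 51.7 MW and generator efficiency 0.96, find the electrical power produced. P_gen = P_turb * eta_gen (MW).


P_gen = 51.7 * 0.96 = 49.6320 MW


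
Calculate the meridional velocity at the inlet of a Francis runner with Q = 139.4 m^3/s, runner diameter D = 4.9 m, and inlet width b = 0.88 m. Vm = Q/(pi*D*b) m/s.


Vm = 139.4 / (pi * 4.9 * 0.88) = 10.2904 m/s


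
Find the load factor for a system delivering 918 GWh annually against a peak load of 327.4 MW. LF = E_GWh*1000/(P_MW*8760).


LF = 918 * 1000 / (327.4 * 8760) = 0.3201


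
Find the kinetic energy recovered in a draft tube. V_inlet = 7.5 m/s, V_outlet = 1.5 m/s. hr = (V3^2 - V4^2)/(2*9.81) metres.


hr = (7.5^2 - 1.5^2) / (2*9.81) = 2.7523 m


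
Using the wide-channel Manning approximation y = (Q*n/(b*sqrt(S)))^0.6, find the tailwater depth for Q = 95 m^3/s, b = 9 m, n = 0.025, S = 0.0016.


y = (95 * 0.025 / (9 * 0.0016^0.5))^0.6 = 3.1018 m


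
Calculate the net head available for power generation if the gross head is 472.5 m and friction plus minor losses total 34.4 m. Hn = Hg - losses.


Hn = 472.5 - 34.4 = 438.1000 m


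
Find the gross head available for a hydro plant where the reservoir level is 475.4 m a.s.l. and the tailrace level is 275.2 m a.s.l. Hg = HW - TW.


Hg = 475.4 - 275.2 = 200.2000 m


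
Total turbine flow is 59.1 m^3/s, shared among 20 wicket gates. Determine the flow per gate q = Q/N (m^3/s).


q = 59.1 / 20 = 2.9550 m^3/s


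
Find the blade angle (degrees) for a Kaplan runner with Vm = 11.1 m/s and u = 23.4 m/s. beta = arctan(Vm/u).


beta = arctan(11.1 / 23.4) = 25.3777 degrees


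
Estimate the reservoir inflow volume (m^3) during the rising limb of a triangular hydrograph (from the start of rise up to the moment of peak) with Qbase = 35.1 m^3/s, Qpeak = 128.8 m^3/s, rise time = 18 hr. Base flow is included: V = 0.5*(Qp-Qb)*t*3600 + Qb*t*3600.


V = 0.5*(128.8 - 35.1)*18*3600 + 35.1*18*3600 = 5.3104e+06 m^3


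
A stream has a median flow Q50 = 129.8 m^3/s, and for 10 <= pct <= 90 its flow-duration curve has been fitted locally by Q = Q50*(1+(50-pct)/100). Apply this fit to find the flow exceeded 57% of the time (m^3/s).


Q = 129.8 * (1 + (50 - 57)/100) = 120.7140 m^3/s


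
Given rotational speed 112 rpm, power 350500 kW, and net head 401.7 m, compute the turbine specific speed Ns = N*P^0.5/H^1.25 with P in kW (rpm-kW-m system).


Ns = 112 * 350500^0.5 / 401.7^1.25 = 36.8710


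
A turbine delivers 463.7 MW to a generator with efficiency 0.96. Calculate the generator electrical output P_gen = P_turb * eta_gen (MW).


P_gen = 463.7 * 0.96 = 445.1520 MW


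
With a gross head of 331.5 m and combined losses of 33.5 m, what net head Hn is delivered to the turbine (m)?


Hn = 331.5 - 33.5 = 298.0000 m


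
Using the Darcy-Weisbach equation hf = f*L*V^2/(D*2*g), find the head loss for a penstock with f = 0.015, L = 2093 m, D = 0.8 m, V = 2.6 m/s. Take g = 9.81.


hf = 0.015 * 2093 * 2.6^2 / (0.8 * 2 * 9.81) = 13.5213 m


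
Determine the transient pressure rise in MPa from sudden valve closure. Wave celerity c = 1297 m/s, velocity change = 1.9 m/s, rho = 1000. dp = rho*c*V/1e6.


dp = 1000 * 1297 * 1.9 / 1e6 = 2.4643 MPa


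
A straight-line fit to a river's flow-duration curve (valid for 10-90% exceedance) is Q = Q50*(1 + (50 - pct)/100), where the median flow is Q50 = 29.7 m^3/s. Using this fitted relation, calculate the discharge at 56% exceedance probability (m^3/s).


Q = 29.7 * (1 + (50 - 56)/100) = 27.9180 m^3/s


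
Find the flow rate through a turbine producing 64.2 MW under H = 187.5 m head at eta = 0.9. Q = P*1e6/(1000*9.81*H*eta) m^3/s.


Q = 64.2 * 1e6 / (1000 * 9.81 * 187.5 * 0.9) = 38.7813 m^3/s


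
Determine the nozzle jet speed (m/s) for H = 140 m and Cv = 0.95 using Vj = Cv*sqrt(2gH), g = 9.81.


Vj = 0.95 * sqrt(2*9.81*140) = 49.7894 m/s


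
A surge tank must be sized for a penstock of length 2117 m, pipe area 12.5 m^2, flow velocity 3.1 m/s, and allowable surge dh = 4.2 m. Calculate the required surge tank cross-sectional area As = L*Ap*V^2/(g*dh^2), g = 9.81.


As = 2117 * 12.5 * 3.1^2 / (9.81 * 4.2^2) = 1469.5578 m^2


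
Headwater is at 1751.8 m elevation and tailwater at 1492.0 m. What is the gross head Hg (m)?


Hg = 1751.8 - 1492.0 = 259.8000 m


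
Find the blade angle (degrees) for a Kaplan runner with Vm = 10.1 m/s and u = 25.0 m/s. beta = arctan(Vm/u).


beta = arctan(10.1 / 25.0) = 21.9987 degrees


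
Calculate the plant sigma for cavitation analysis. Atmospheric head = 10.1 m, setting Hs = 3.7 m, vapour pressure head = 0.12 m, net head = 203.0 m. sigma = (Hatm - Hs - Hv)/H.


sigma = (10.1 - 3.7 - 0.12) / 203.0 = 0.0309


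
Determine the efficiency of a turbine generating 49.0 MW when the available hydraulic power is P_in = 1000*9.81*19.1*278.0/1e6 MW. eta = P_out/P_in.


P_in = 1000 * 9.81 * 19.1 * 278.0 / 1e6 = 52.0891 MW
eta = 49.0 / 52.0891 = 0.9407


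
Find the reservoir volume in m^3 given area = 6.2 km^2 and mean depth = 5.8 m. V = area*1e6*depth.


V = 6.2 * 1e6 * 5.8 = 3.5960e+07 m^3


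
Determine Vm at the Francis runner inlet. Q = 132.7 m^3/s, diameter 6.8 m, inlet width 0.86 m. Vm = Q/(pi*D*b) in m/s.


Vm = 132.7 / (pi * 6.8 * 0.86) = 7.2229 m/s


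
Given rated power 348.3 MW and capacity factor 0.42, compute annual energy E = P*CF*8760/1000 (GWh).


E = 348.3 * 0.42 * 8760 / 1000 = 1281.4654 GWh


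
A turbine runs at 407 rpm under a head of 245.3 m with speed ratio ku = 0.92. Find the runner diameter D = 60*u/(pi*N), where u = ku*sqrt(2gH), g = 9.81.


u = 0.92 * sqrt(2*9.81*245.3) = 63.8243 m/s
D = 60 * 63.8243 / (pi * 407) = 2.9950 m


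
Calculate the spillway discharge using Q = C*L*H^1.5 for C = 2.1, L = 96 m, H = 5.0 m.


Q = 2.1 * 96 * 5.0^1.5 = 2253.9565 m^3/s


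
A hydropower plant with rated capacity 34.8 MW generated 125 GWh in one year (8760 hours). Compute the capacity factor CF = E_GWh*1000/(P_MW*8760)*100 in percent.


CF = 125 * 1000 / (34.8 * 8760) * 100 = 41.0040 %


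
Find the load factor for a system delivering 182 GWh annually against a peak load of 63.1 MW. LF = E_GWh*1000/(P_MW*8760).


LF = 182 * 1000 / (63.1 * 8760) = 0.3293


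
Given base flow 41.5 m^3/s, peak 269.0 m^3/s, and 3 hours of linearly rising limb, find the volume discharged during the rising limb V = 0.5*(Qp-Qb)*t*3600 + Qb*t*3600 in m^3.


V = 0.5*(269.0 - 41.5)*3*3600 + 41.5*3*3600 = 1.6767e+06 m^3


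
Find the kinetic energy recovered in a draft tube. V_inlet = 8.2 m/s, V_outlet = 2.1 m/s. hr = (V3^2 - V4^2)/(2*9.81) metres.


hr = (8.2^2 - 2.1^2) / (2*9.81) = 3.2023 m


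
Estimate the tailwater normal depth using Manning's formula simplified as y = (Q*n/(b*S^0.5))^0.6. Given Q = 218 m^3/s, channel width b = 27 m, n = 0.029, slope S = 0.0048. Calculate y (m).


y = (218 * 0.029 / (27 * 0.0048^0.5))^0.6 = 2.0765 m


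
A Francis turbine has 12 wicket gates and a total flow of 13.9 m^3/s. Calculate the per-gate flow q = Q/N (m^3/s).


q = 13.9 / 12 = 1.1583 m^3/s


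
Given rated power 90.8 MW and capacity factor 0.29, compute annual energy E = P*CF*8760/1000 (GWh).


E = 90.8 * 0.29 * 8760 / 1000 = 230.6683 GWh


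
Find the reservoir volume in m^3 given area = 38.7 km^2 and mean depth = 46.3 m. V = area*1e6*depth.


V = 38.7 * 1e6 * 46.3 = 1.7918e+09 m^3


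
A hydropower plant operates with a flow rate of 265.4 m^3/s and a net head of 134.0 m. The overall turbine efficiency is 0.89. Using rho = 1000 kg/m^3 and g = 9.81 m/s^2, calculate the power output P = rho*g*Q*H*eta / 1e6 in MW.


P = 1000 * 9.81 * 265.4 * 134.0 * 0.89 / 1e6 = 310.5022 MW


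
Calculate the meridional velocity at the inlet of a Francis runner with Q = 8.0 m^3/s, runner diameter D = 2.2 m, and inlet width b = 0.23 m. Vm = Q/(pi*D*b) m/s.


Vm = 8.0 / (pi * 2.2 * 0.23) = 5.0326 m/s


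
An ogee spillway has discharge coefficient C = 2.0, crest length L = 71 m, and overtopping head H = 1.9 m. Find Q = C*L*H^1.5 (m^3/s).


Q = 2.0 * 71 * 1.9^1.5 = 371.8936 m^3/s


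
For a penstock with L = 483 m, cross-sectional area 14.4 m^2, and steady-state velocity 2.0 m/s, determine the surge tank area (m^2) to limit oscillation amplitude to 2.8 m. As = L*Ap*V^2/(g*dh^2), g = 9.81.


As = 483 * 14.4 * 2.0^2 / (9.81 * 2.8^2) = 361.7300 m^2


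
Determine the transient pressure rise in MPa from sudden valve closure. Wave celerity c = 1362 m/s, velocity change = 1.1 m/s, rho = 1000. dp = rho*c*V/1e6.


dp = 1000 * 1362 * 1.1 / 1e6 = 1.4982 MPa


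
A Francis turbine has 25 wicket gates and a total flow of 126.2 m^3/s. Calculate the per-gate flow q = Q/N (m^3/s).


q = 126.2 / 25 = 5.0480 m^3/s


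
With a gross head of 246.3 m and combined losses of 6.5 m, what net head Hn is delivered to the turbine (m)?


Hn = 246.3 - 6.5 = 239.8000 m


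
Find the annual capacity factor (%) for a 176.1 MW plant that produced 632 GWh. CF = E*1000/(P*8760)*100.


CF = 632 * 1000 / (176.1 * 8760) * 100 = 40.9688 %


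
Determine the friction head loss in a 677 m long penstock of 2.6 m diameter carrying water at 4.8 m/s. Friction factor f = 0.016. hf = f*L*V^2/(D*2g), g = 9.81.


hf = 0.016 * 677 * 4.8^2 / (2.6 * 2 * 9.81) = 4.8924 m
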